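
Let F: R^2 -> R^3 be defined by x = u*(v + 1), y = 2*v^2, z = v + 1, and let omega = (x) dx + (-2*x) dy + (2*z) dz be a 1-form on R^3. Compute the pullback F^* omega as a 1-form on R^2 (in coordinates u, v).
F^* omega = (u*(v^2 + 2*v + 1)) du + (u^2*v + u^2 - 8*u*v^2 - 8*u*v + 2*v + 2) dv

Using F^*(f dg) = (f ∘ F) d(g ∘ F), substitute each coordinate x_i by F_i(u, v) in f_i, and replace dx_i by d F_i = (∂F_i/∂u) du + (∂F_i/∂v) dv.
  For the x component: f_1(F) = u*(v + 1); d F_1 = (v + 1) du + (u) dv
  For the y component: f_2(F) = 2*u*(-v - 1); d F_2 = (0) du + (4*v) dv
  For the z component: f_3(F) = 2*v + 2; d F_3 = (0) du + (1) dv
Combining and collecting du, dv coefficients:
  coeff of du: u*(v^2 + 2*v + 1)
  coeff of dv: u^2*v + u^2 - 8*u*v^2 - 8*u*v + 2*v + 2
F^* omega = (u*(v^2 + 2*v + 1)) du + (u^2*v + u^2 - 8*u*v^2 - 8*u*v + 2*v + 2) dv.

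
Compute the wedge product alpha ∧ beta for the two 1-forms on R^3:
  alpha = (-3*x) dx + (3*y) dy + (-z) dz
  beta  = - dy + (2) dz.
alpha ∧ beta = (3*x) dx ∧ dy + (-6*x) dx ∧ dz + (6*y - z) dy ∧ dz

Distribute the wedge, using dx_i ∧ dx_j = -dx_j ∧ dx_i and dx_i ∧ dx_i = 0. For each pair (i, j) with i < j, the coefficient of dx_i ∧ dx_j in alpha ∧ beta is (alpha_i * beta_j - alpha_j * beta_i). Collecting: alpha ∧ beta = (3*x) dx ∧ dy + (-6*x) dx ∧ dz + (6*y - z) dy ∧ dz.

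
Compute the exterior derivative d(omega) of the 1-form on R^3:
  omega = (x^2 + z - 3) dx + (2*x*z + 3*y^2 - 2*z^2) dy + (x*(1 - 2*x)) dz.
d(omega) = (2*z) dx ∧ dy + (-4*x) dx ∧ dz + (-2*x + 4*z) dy ∧ dz

For a 1-form omega = sum_i f_i dx_i, the exterior derivative is
  d(omega) = sum_{i < j} (∂f_j/∂x_i - ∂f_i/∂x_j) dx_i ∧ dx_j.
  coefficient of dx ∧ dy: ∂f_2/∂x - ∂f_1/∂y = ∂(2*x*z + 3*y^2 - 2*z^2)/∂x - ∂(x^2 + z - 3)/∂y = 2*z
  coefficient of dx ∧ dz: ∂f_3/∂x - ∂f_1/∂z = ∂(x*(1 - 2*x))/∂x - ∂(x^2 + z - 3)/∂z = -4*x
  coefficient of dy ∧ dz: ∂f_3/∂y - ∂f_2/∂z = ∂(x*(1 - 2*x))/∂y - ∂(2*x*z + 3*y^2 - 2*z^2)/∂z = -2*x + 4*z
Assembling: d(omega) = (2*z) dx ∧ dy + (-4*x) dx ∧ dz + (-2*x + 4*z) dy ∧ dz.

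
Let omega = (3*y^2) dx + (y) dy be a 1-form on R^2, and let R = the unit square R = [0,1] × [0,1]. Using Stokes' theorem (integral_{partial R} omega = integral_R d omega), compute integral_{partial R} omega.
integral_(partial R) omega = -3

Stokes: integral_partial_R omega = integral_R d omega with d omega = (∂Q/∂x - ∂P/∂y) dx ∧ dy.
  ∂Q/∂x = 0
  ∂P/∂y = 6*y
  integrand = ∂Q/∂x - ∂P/∂y = -6*y.
Integrating over R: integral_0^1 integral_0^1 (-6*y) dx dy = -3.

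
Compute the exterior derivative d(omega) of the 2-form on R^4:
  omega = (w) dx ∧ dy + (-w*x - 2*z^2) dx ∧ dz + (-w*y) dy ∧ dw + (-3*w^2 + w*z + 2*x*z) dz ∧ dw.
d(omega) = (1) dx ∧ dy ∧ dw + (-x + 2*z) dx ∧ dz ∧ dw

For a 2-form omega = sum_{i<j} g_{ij} dx_i ∧ dx_j, the exterior derivative is
  d(omega) = sum_{i<j} d(g_{ij}) ∧ dx_i ∧ dx_j = sum_{i<j, k} (∂g_{ij}/∂x_k) dx_k ∧ dx_i ∧ dx_j.
Expand each term, using dx_k ∧ dx_i ∧ dx_j = sgn(permutation) dx_{(a)} ∧ dx_{(b)} ∧ dx_{(c)} with (a < b < c) sorted:
  d(w) includes (∂/∂w)(w) dw = (1) dw, which multiplied by dx ∧ dy gives (1) dx ∧ dy ∧ dw
  d(-w*x - 2*z^2) includes (∂/∂w)(-w*x - 2*z^2) dw = (-x) dw, which multiplied by dx ∧ dz gives (-x) dx ∧ dz ∧ dw
  d(-3*w^2 + w*z + 2*x*z) includes (∂/∂x)(-3*w^2 + w*z + 2*x*z) dx = (2*z) dx, which multiplied by dz ∧ dw gives (2*z) dx ∧ dz ∧ dw
Collecting like 3-forms: d(omega) = (1) dx ∧ dy ∧ dw + (-x + 2*z) dx ∧ dz ∧ dw.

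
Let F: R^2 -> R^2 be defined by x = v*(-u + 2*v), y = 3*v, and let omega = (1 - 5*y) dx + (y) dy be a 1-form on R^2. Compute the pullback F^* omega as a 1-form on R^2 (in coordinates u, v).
F^* omega = (v*(15*v - 1)) du + (15*u*v - u - 60*v^2 + 13*v) dv

Using F^*(f dg) = (f ∘ F) d(g ∘ F), substitute each coordinate x_i by F_i(u, v) in f_i, and replace dx_i by d F_i = (∂F_i/∂u) du + (∂F_i/∂v) dv.
  For the x component: f_1(F) = 1 - 15*v; d F_1 = (-v) du + (-u + 4*v) dv
  For the y component: f_2(F) = 3*v; d F_2 = (0) du + (3) dv
Combining and collecting du, dv coefficients:
  coeff of du: v*(15*v - 1)
  coeff of dv: 15*u*v - u - 60*v^2 + 13*v
F^* omega = (v*(15*v - 1)) du + (15*u*v - u - 60*v^2 + 13*v) dv.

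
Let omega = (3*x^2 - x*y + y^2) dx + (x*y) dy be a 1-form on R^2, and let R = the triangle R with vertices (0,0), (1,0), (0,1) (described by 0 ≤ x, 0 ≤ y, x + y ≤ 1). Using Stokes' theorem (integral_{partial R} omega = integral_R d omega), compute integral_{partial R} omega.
integral_(partial R) omega = 0

Stokes: integral_partial_R omega = integral_R d omega with d omega = (∂Q/∂x - ∂P/∂y) dx ∧ dy.
  ∂Q/∂x = y
  ∂P/∂y = -x + 2*y
  integrand = ∂Q/∂x - ∂P/∂y = x - y.
Integrating over R: integral_0^1 integral_0^{1-x} (x - y) dy dx = 0.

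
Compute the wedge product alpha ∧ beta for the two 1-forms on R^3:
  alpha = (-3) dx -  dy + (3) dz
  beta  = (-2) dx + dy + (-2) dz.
alpha ∧ beta = (-5) dx ∧ dy + (12) dx ∧ dz + (-1) dy ∧ dz

Distribute the wedge, using dx_i ∧ dx_j = -dx_j ∧ dx_i and dx_i ∧ dx_i = 0. For each pair (i, j) with i < j, the coefficient of dx_i ∧ dx_j in alpha ∧ beta is (alpha_i * beta_j - alpha_j * beta_i). Collecting: alpha ∧ beta = (-5) dx ∧ dy + (12) dx ∧ dz + (-1) dy ∧ dz.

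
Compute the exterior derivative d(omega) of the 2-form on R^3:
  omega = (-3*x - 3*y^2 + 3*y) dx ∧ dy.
d(omega) = 0

For a 2-form omega = sum_{i<j} g_{ij} dx_i ∧ dx_j, the exterior derivative is
  d(omega) = sum_{i<j} d(g_{ij}) ∧ dx_i ∧ dx_j = sum_{i<j, k} (∂g_{ij}/∂x_k) dx_k ∧ dx_i ∧ dx_j.
Expand each term, using dx_k ∧ dx_i ∧ dx_j = sgn(permutation) dx_{(a)} ∧ dx_{(b)} ∧ dx_{(c)} with (a < b < c) sorted:

Collecting like 3-forms: d(omega) = 0.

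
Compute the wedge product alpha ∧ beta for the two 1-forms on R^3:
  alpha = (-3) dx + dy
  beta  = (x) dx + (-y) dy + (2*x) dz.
alpha ∧ beta = (-x + 3*y) dx ∧ dy + (-6*x) dx ∧ dz + (2*x) dy ∧ dz

Distribute the wedge, using dx_i ∧ dx_j = -dx_j ∧ dx_i and dx_i ∧ dx_i = 0. For each pair (i, j) with i < j, the coefficient of dx_i ∧ dx_j in alpha ∧ beta is (alpha_i * beta_j - alpha_j * beta_i). Collecting: alpha ∧ beta = (-x + 3*y) dx ∧ dy + (-6*x) dx ∧ dz + (2*x) dy ∧ dz.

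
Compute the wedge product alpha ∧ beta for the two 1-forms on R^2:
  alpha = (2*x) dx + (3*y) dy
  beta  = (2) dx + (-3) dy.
alpha ∧ beta = (-6*x - 6*y) dx ∧ dy

Distribute the wedge, using dx_i ∧ dx_j = -dx_j ∧ dx_i and dx_i ∧ dx_i = 0. For each pair (i, j) with i < j, the coefficient of dx_i ∧ dx_j in alpha ∧ beta is (alpha_i * beta_j - alpha_j * beta_i). Collecting: alpha ∧ beta = (-6*x - 6*y) dx ∧ dy.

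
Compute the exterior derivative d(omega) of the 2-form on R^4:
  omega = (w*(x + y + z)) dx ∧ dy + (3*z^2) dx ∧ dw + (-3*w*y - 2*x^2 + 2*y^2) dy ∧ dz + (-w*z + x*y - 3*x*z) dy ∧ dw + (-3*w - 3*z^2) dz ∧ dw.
d(omega) = (w - 4*x) dx ∧ dy ∧ dz + (x + 2*y - 2*z) dx ∧ dy ∧ dw + (-6*z) dx ∧ dz ∧ dw + (w + 3*x - 3*y) dy ∧ dz ∧ dw

For a 2-form omega = sum_{i<j} g_{ij} dx_i ∧ dx_j, the exterior derivative is
  d(omega) = sum_{i<j} d(g_{ij}) ∧ dx_i ∧ dx_j = sum_{i<j, k} (∂g_{ij}/∂x_k) dx_k ∧ dx_i ∧ dx_j.
Expand each term, using dx_k ∧ dx_i ∧ dx_j = sgn(permutation) dx_{(a)} ∧ dx_{(b)} ∧ dx_{(c)} with (a < b < c) sorted:
  d(w*(x + y + z)) includes (∂/∂z)(w*(x + y + z)) dz = (w) dz, which multiplied by dx ∧ dy gives (w) dx ∧ dy ∧ dz
  d(w*(x + y + z)) includes (∂/∂w)(w*(x + y + z)) dw = (x + y + z) dw, which multiplied by dx ∧ dy gives (x + y + z) dx ∧ dy ∧ dw
  d(3*z^2) includes (∂/∂z)(3*z^2) dz = (6*z) dz, which multiplied by dx ∧ dw gives (-6*z) dx ∧ dz ∧ dw
  d(-3*w*y - 2*x^2 + 2*y^2) includes (∂/∂x)(-3*w*y - 2*x^2 + 2*y^2) dx = (-4*x) dx, which multiplied by dy ∧ dz gives (-4*x) dx ∧ dy ∧ dz
  d(-3*w*y - 2*x^2 + 2*y^2) includes (∂/∂w)(-3*w*y - 2*x^2 + 2*y^2) dw = (-3*y) dw, which multiplied by dy ∧ dz gives (-3*y) dy ∧ dz ∧ dw
  d(-w*z + x*y - 3*x*z) includes (∂/∂x)(-w*z + x*y - 3*x*z) dx = (y - 3*z) dx, which multiplied by dy ∧ dw gives (y - 3*z) dx ∧ dy ∧ dw
  d(-w*z + x*y - 3*x*z) includes (∂/∂z)(-w*z + x*y - 3*x*z) dz = (-w - 3*x) dz, which multiplied by dy ∧ dw gives (w + 3*x) dy ∧ dz ∧ dw
Collecting like 3-forms: d(omega) = (w - 4*x) dx ∧ dy ∧ dz + (x + 2*y - 2*z) dx ∧ dy ∧ dw + (-6*z) dx ∧ dz ∧ dw + (w + 3*x - 3*y) dy ∧ dz ∧ dw.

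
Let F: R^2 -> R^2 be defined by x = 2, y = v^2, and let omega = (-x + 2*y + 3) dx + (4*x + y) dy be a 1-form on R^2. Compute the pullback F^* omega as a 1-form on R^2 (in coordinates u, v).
F^* omega = (2*v*(v^2 + 8)) dv

Using F^*(f dg) = (f ∘ F) d(g ∘ F), substitute each coordinate x_i by F_i(u, v) in f_i, and replace dx_i by d F_i = (∂F_i/∂u) du + (∂F_i/∂v) dv.
  For the x component: f_1(F) = 2*v^2 + 1; d F_1 = (0) du + (0) dv
  For the y component: f_2(F) = v^2 + 8; d F_2 = (0) du + (2*v) dv
Combining and collecting du, dv coefficients:
  coeff of du: 0
  coeff of dv: 2*v*(v^2 + 8)
F^* omega = (2*v*(v^2 + 8)) dv.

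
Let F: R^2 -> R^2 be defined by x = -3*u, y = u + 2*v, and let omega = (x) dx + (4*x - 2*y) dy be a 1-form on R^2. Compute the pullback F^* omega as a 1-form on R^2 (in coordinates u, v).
F^* omega = (-5*u - 4*v) du + (-28*u - 8*v) dv

Using F^*(f dg) = (f ∘ F) d(g ∘ F), substitute each coordinate x_i by F_i(u, v) in f_i, and replace dx_i by d F_i = (∂F_i/∂u) du + (∂F_i/∂v) dv.
  For the x component: f_1(F) = -3*u; d F_1 = (-3) du + (0) dv
  For the y component: f_2(F) = -14*u - 4*v; d F_2 = (1) du + (2) dv
Combining and collecting du, dv coefficients:
  coeff of du: -5*u - 4*v
  coeff of dv: -28*u - 8*v
F^* omega = (-5*u - 4*v) du + (-28*u - 8*v) dv.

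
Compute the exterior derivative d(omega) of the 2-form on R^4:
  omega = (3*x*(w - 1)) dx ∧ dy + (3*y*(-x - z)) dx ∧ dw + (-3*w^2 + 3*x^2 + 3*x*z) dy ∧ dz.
d(omega) = (6*x + 3*z) dx ∧ dy ∧ dw + (3*y) dx ∧ dz ∧ dw + (6*x + 3*z) dx ∧ dy ∧ dz + (-6*w) dy ∧ dz ∧ dw

For a 2-form omega = sum_{i<j} g_{ij} dx_i ∧ dx_j, the exterior derivative is
  d(omega) = sum_{i<j} d(g_{ij}) ∧ dx_i ∧ dx_j = sum_{i<j, k} (∂g_{ij}/∂x_k) dx_k ∧ dx_i ∧ dx_j.
Expand each term, using dx_k ∧ dx_i ∧ dx_j = sgn(permutation) dx_{(a)} ∧ dx_{(b)} ∧ dx_{(c)} with (a < b < c) sorted:
  d(3*x*(w - 1)) includes (∂/∂w)(3*x*(w - 1)) dw = (3*x) dw, which multiplied by dx ∧ dy gives (3*x) dx ∧ dy ∧ dw
  d(3*y*(-x - z)) includes (∂/∂y)(3*y*(-x - z)) dy = (-3*x - 3*z) dy, which multiplied by dx ∧ dw gives (3*x + 3*z) dx ∧ dy ∧ dw
  d(3*y*(-x - z)) includes (∂/∂z)(3*y*(-x - z)) dz = (-3*y) dz, which multiplied by dx ∧ dw gives (3*y) dx ∧ dz ∧ dw
  d(-3*w^2 + 3*x^2 + 3*x*z) includes (∂/∂x)(-3*w^2 + 3*x^2 + 3*x*z) dx = (6*x + 3*z) dx, which multiplied by dy ∧ dz gives (6*x + 3*z) dx ∧ dy ∧ dz
  d(-3*w^2 + 3*x^2 + 3*x*z) includes (∂/∂w)(-3*w^2 + 3*x^2 + 3*x*z) dw = (-6*w) dw, which multiplied by dy ∧ dz gives (-6*w) dy ∧ dz ∧ dw
Collecting like 3-forms: d(omega) = (6*x + 3*z) dx ∧ dy ∧ dw + (3*y) dx ∧ dz ∧ dw + (6*x + 3*z) dx ∧ dy ∧ dz + (-6*w) dy ∧ dz ∧ dw.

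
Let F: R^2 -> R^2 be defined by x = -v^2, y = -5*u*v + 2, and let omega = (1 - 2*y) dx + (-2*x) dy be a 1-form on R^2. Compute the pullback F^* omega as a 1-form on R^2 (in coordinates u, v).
F^* omega = (-10*v^3) du + (6*v*(-5*u*v + 1)) dv

Using F^*(f dg) = (f ∘ F) d(g ∘ F), substitute each coordinate x_i by F_i(u, v) in f_i, and replace dx_i by d F_i = (∂F_i/∂u) du + (∂F_i/∂v) dv.
  For the x component: f_1(F) = 10*u*v - 3; d F_1 = (0) du + (-2*v) dv
  For the y component: f_2(F) = 2*v^2; d F_2 = (-5*v) du + (-5*u) dv
Combining and collecting du, dv coefficients:
  coeff of du: -10*v^3
  coeff of dv: 6*v*(-5*u*v + 1)
F^* omega = (-10*v^3) du + (6*v*(-5*u*v + 1)) dv.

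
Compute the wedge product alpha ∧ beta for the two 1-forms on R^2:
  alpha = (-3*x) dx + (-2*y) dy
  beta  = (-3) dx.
alpha ∧ beta = (-6*y) dx ∧ dy

Distribute the wedge, using dx_i ∧ dx_j = -dx_j ∧ dx_i and dx_i ∧ dx_i = 0. For each pair (i, j) with i < j, the coefficient of dx_i ∧ dx_j in alpha ∧ beta is (alpha_i * beta_j - alpha_j * beta_i). Collecting: alpha ∧ beta = (-6*y) dx ∧ dy.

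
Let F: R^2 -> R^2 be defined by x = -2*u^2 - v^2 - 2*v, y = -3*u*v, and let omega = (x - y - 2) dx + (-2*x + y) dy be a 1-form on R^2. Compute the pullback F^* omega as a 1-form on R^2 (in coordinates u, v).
F^* omega = (8*u^3 - 24*u^2*v + 13*u*v^2 + 8*u*v + 8*u - 6*v^3 - 12*v^2) du + (-12*u^3 + 13*u^2*v + 4*u^2 - 12*u*v^2 - 18*u*v + 2*v^3 + 6*v^2 + 8*v + 4) dv

Using F^*(f dg) = (f ∘ F) d(g ∘ F), substitute each coordinate x_i by F_i(u, v) in f_i, and replace dx_i by d F_i = (∂F_i/∂u) du + (∂F_i/∂v) dv.
  For the x component: f_1(F) = -2*u^2 + 3*u*v - v^2 - 2*v - 2; d F_1 = (-4*u) du + (-2*v - 2) dv
  For the y component: f_2(F) = 4*u^2 - 3*u*v + 2*v^2 + 4*v; d F_2 = (-3*v) du + (-3*u) dv
Combining and collecting du, dv coefficients:
  coeff of du: 8*u^3 - 24*u^2*v + 13*u*v^2 + 8*u*v + 8*u - 6*v^3 - 12*v^2
  coeff of dv: -12*u^3 + 13*u^2*v + 4*u^2 - 12*u*v^2 - 18*u*v + 2*v^3 + 6*v^2 + 8*v + 4
F^* omega = (8*u^3 - 24*u^2*v + 13*u*v^2 + 8*u*v + 8*u - 6*v^3 - 12*v^2) du + (-12*u^3 + 13*u^2*v + 4*u^2 - 12*u*v^2 - 18*u*v + 2*v^3 + 6*v^2 + 8*v + 4) dv.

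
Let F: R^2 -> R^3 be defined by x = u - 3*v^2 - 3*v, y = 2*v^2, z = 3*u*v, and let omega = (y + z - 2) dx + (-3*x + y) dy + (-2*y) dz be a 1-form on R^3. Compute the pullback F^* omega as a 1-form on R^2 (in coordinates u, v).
F^* omega = (3*u*v - 12*v^3 + 2*v^2 - 2) du + (-30*u*v^2 - 21*u*v + 32*v^3 + 30*v^2 + 12*v + 6) dv

Using F^*(f dg) = (f ∘ F) d(g ∘ F), substitute each coordinate x_i by F_i(u, v) in f_i, and replace dx_i by d F_i = (∂F_i/∂u) du + (∂F_i/∂v) dv.
  For the x component: f_1(F) = 3*u*v + 2*v^2 - 2; d F_1 = (1) du + (-6*v - 3) dv
  For the y component: f_2(F) = -3*u + 11*v^2 + 9*v; d F_2 = (0) du + (4*v) dv
  For the z component: f_3(F) = -4*v^2; d F_3 = (3*v) du + (3*u) dv
Combining and collecting du, dv coefficients:
  coeff of du: 3*u*v - 12*v^3 + 2*v^2 - 2
  coeff of dv: -30*u*v^2 - 21*u*v + 32*v^3 + 30*v^2 + 12*v + 6
F^* omega = (3*u*v - 12*v^3 + 2*v^2 - 2) du + (-30*u*v^2 - 21*u*v + 32*v^3 + 30*v^2 + 12*v + 6) dv.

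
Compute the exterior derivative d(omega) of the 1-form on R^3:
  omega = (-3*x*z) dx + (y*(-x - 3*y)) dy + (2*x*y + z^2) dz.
d(omega) = (-y) dx ∧ dy + (3*x + 2*y) dx ∧ dz + (2*x) dy ∧ dz

For a 1-form omega = sum_i f_i dx_i, the exterior derivative is
  d(omega) = sum_{i < j} (∂f_j/∂x_i - ∂f_i/∂x_j) dx_i ∧ dx_j.
  coefficient of dx ∧ dy: ∂f_2/∂x - ∂f_1/∂y = ∂(y*(-x - 3*y))/∂x - ∂(-3*x*z)/∂y = -y
  coefficient of dx ∧ dz: ∂f_3/∂x - ∂f_1/∂z = ∂(2*x*y + z^2)/∂x - ∂(-3*x*z)/∂z = 3*x + 2*y
  coefficient of dy ∧ dz: ∂f_3/∂y - ∂f_2/∂z = ∂(2*x*y + z^2)/∂y - ∂(y*(-x - 3*y))/∂z = 2*x
Assembling: d(omega) = (-y) dx ∧ dy + (3*x + 2*y) dx ∧ dz + (2*x) dy ∧ dz.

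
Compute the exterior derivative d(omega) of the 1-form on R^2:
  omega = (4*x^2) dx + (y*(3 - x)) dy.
d(omega) = (-y) dx ∧ dy

For a 1-form omega = sum_i f_i dx_i, the exterior derivative is
  d(omega) = sum_{i < j} (∂f_j/∂x_i - ∂f_i/∂x_j) dx_i ∧ dx_j.
  coefficient of dx ∧ dy: ∂f_2/∂x - ∂f_1/∂y = ∂(y*(3 - x))/∂x - ∂(4*x^2)/∂y = -y
Assembling: d(omega) = (-y) dx ∧ dy.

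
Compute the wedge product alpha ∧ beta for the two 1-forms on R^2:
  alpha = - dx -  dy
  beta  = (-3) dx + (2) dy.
alpha ∧ beta = (-5) dx ∧ dy

Distribute the wedge, using dx_i ∧ dx_j = -dx_j ∧ dx_i and dx_i ∧ dx_i = 0. For each pair (i, j) with i < j, the coefficient of dx_i ∧ dx_j in alpha ∧ beta is (alpha_i * beta_j - alpha_j * beta_i). Collecting: alpha ∧ beta = (-5) dx ∧ dy.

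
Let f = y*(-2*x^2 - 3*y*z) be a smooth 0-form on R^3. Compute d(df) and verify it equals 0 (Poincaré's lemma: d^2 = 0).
d(df) = 0

Step 1: df = sum_i (∂f/∂x_i) dx_i = (-4*x*y) dx + (-2*x^2 - 6*y*z) dy + (-3*y^2) dz.
Step 2: Apply d again. Using the 1-form formula, the coefficient of dx ∧ dy in d(df) is ∂^2 f/∂x ∂y - ∂^2 f/∂y ∂x = (-4*x) - (-4*x) = 0 (equality of mixed partials for smooth f).
Similarly for dx ∧ dz and dy ∧ dz — all coefficients vanish. So d(df) = 0.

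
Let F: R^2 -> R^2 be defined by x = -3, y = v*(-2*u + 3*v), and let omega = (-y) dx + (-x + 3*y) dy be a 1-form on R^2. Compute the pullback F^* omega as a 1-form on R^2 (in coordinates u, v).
F^* omega = (6*v*(2*u*v - 3*v^2 - 1)) du + (12*u^2*v - 54*u*v^2 - 6*u + 54*v^3 + 18*v) dv

Using F^*(f dg) = (f ∘ F) d(g ∘ F), substitute each coordinate x_i by F_i(u, v) in f_i, and replace dx_i by d F_i = (∂F_i/∂u) du + (∂F_i/∂v) dv.
  For the x component: f_1(F) = v*(2*u - 3*v); d F_1 = (0) du + (0) dv
  For the y component: f_2(F) = -6*u*v + 9*v^2 + 3; d F_2 = (-2*v) du + (-2*u + 6*v) dv
Combining and collecting du, dv coefficients:
  coeff of du: 6*v*(2*u*v - 3*v^2 - 1)
  coeff of dv: 12*u^2*v - 54*u*v^2 - 6*u + 54*v^3 + 18*v
F^* omega = (6*v*(2*u*v - 3*v^2 - 1)) du + (12*u^2*v - 54*u*v^2 - 6*u + 54*v^3 + 18*v) dv.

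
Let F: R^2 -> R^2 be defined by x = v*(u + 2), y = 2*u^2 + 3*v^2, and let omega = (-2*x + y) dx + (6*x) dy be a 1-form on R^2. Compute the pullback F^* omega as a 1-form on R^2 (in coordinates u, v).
F^* omega = (v*(26*u^2 - 2*u*v + 48*u + 3*v^2 - 4*v)) du + (2*u^3 - 2*u^2*v + 4*u^2 + 39*u*v^2 - 8*u*v + 78*v^2 - 8*v) dv

Using F^*(f dg) = (f ∘ F) d(g ∘ F), substitute each coordinate x_i by F_i(u, v) in f_i, and replace dx_i by d F_i = (∂F_i/∂u) du + (∂F_i/∂v) dv.
  For the x component: f_1(F) = 2*u^2 - 2*u*v + 3*v^2 - 4*v; d F_1 = (v) du + (u + 2) dv
  For the y component: f_2(F) = 6*v*(u + 2); d F_2 = (4*u) du + (6*v) dv
Combining and collecting du, dv coefficients:
  coeff of du: v*(26*u^2 - 2*u*v + 48*u + 3*v^2 - 4*v)
  coeff of dv: 2*u^3 - 2*u^2*v + 4*u^2 + 39*u*v^2 - 8*u*v + 78*v^2 - 8*v
F^* omega = (v*(26*u^2 - 2*u*v + 48*u + 3*v^2 - 4*v)) du + (2*u^3 - 2*u^2*v + 4*u^2 + 39*u*v^2 - 8*u*v + 78*v^2 - 8*v) dv.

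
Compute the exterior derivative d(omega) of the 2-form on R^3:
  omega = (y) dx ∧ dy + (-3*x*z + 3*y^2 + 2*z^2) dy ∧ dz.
d(omega) = (-3*z) dx ∧ dy ∧ dz

For a 2-form omega = sum_{i<j} g_{ij} dx_i ∧ dx_j, the exterior derivative is
  d(omega) = sum_{i<j} d(g_{ij}) ∧ dx_i ∧ dx_j = sum_{i<j, k} (∂g_{ij}/∂x_k) dx_k ∧ dx_i ∧ dx_j.
Expand each term, using dx_k ∧ dx_i ∧ dx_j = sgn(permutation) dx_{(a)} ∧ dx_{(b)} ∧ dx_{(c)} with (a < b < c) sorted:
  d(-3*x*z + 3*y^2 + 2*z^2) includes (∂/∂x)(-3*x*z + 3*y^2 + 2*z^2) dx = (-3*z) dx, which multiplied by dy ∧ dz gives (-3*z) dx ∧ dy ∧ dz
Collecting like 3-forms: d(omega) = (-3*z) dx ∧ dy ∧ dz.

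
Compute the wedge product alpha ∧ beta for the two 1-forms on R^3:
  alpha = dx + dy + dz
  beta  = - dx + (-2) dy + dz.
alpha ∧ beta = (-1) dx ∧ dy + (2) dx ∧ dz + (3) dy ∧ dz

Distribute the wedge, using dx_i ∧ dx_j = -dx_j ∧ dx_i and dx_i ∧ dx_i = 0. For each pair (i, j) with i < j, the coefficient of dx_i ∧ dx_j in alpha ∧ beta is (alpha_i * beta_j - alpha_j * beta_i). Collecting: alpha ∧ beta = (-1) dx ∧ dy + (2) dx ∧ dz + (3) dy ∧ dz.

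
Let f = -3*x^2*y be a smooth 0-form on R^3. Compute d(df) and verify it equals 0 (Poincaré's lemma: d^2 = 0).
d(df) = 0

Step 1: df = sum_i (∂f/∂x_i) dx_i = (-6*x*y) dx + (-3*x^2) dy + (0) dz.
Step 2: Apply d again. Using the 1-form formula, the coefficient of dx ∧ dy in d(df) is ∂^2 f/∂x ∂y - ∂^2 f/∂y ∂x = (-6*x) - (-6*x) = 0 (equality of mixed partials for smooth f).
Similarly for dx ∧ dz and dy ∧ dz — all coefficients vanish. So d(df) = 0.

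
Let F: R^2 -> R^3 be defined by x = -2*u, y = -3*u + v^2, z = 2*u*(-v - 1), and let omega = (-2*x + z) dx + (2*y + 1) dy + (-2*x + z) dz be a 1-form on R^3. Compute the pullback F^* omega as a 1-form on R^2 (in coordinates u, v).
F^* omega = (4*u*v^2 + 4*u*v + 10*u - 6*v^2 - 3) du + (4*u^2*v - 4*u^2 - 12*u*v + 4*v^3 + 2*v) dv

Using F^*(f dg) = (f ∘ F) d(g ∘ F), substitute each coordinate x_i by F_i(u, v) in f_i, and replace dx_i by d F_i = (∂F_i/∂u) du + (∂F_i/∂v) dv.
  For the x component: f_1(F) = 2*u*(1 - v); d F_1 = (-2) du + (0) dv
  For the y component: f_2(F) = -6*u + 2*v^2 + 1; d F_2 = (-3) du + (2*v) dv
  For the z component: f_3(F) = 2*u*(1 - v); d F_3 = (-2*v - 2) du + (-2*u) dv
Combining and collecting du, dv coefficients:
  coeff of du: 4*u*v^2 + 4*u*v + 10*u - 6*v^2 - 3
  coeff of dv: 4*u^2*v - 4*u^2 - 12*u*v + 4*v^3 + 2*v
F^* omega = (4*u*v^2 + 4*u*v + 10*u - 6*v^2 - 3) du + (4*u^2*v - 4*u^2 - 12*u*v + 4*v^3 + 2*v) dv.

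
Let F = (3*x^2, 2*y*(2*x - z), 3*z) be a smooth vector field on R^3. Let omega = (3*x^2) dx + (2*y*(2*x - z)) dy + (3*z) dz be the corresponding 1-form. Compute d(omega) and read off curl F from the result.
d(omega) = (2*y) dy ∧ dz + (0) dz ∧ dx + (4*y) dx ∧ dy; curl F = (2*y, 0, 4*y)

d omega = sum_{i<j} (∂f_j/∂x_i - ∂f_i/∂x_j) dx_i ∧ dx_j. Under the identification (dy ∧ dz, dz ∧ dx, dx ∧ dy) ↔ (e_x, e_y, e_z), the coefficients are exactly the components of curl F. Compute:
  ∂R/∂y - ∂Q/∂z = (0) - (-2*y) = 2*y
  ∂P/∂z - ∂R/∂x = (0) - (0) = 0
  ∂Q/∂x - ∂P/∂y = (4*y) - (0) = 4*y.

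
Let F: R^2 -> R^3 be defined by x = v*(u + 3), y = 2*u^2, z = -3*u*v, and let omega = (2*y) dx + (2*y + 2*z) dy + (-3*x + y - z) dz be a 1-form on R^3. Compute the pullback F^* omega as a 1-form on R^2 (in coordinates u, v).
F^* omega = (16*u^3 - 26*u^2*v + 27*v^2) du + (u*(-2*u^2 + 12*u + 27*v)) dv

Using F^*(f dg) = (f ∘ F) d(g ∘ F), substitute each coordinate x_i by F_i(u, v) in f_i, and replace dx_i by d F_i = (∂F_i/∂u) du + (∂F_i/∂v) dv.
  For the x component: f_1(F) = 4*u^2; d F_1 = (v) du + (u + 3) dv
  For the y component: f_2(F) = 2*u*(2*u - 3*v); d F_2 = (4*u) du + (0) dv
  For the z component: f_3(F) = 2*u^2 - 9*v; d F_3 = (-3*v) du + (-3*u) dv
Combining and collecting du, dv coefficients:
  coeff of du: 16*u^3 - 26*u^2*v + 27*v^2
  coeff of dv: u*(-2*u^2 + 12*u + 27*v)
F^* omega = (16*u^3 - 26*u^2*v + 27*v^2) du + (u*(-2*u^2 + 12*u + 27*v)) dv.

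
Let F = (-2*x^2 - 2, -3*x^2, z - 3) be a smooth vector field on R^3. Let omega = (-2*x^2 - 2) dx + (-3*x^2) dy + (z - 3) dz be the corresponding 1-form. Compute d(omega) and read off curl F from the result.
d(omega) = (0) dy ∧ dz + (0) dz ∧ dx + (-6*x) dx ∧ dy; curl F = (0, 0, -6*x)

d omega = sum_{i<j} (∂f_j/∂x_i - ∂f_i/∂x_j) dx_i ∧ dx_j. Under the identification (dy ∧ dz, dz ∧ dx, dx ∧ dy) ↔ (e_x, e_y, e_z), the coefficients are exactly the components of curl F. Compute:
  ∂R/∂y - ∂Q/∂z = (0) - (0) = 0
  ∂P/∂z - ∂R/∂x = (0) - (0) = 0
  ∂Q/∂x - ∂P/∂y = (-6*x) - (0) = -6*x.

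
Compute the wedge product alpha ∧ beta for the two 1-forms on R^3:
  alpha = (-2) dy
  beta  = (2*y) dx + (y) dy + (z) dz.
alpha ∧ beta = (4*y) dx ∧ dy + (-2*z) dy ∧ dz

Distribute the wedge, using dx_i ∧ dx_j = -dx_j ∧ dx_i and dx_i ∧ dx_i = 0. For each pair (i, j) with i < j, the coefficient of dx_i ∧ dx_j in alpha ∧ beta is (alpha_i * beta_j - alpha_j * beta_i). Collecting: alpha ∧ beta = (4*y) dx ∧ dy + (-2*z) dy ∧ dz.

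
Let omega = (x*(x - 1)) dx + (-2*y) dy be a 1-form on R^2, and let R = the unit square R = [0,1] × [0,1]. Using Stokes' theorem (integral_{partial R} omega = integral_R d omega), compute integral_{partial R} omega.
integral_(partial R) omega = 0

Stokes: integral_partial_R omega = integral_R d omega with d omega = (∂Q/∂x - ∂P/∂y) dx ∧ dy.
  ∂Q/∂x = 0
  ∂P/∂y = 0
  integrand = ∂Q/∂x - ∂P/∂y = 0.
Integrating over R: integral_0^1 integral_0^1 (0) dx dy = 0.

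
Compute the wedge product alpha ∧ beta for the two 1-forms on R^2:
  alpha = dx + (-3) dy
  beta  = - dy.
alpha ∧ beta = (-1) dx ∧ dy

Distribute the wedge, using dx_i ∧ dx_j = -dx_j ∧ dx_i and dx_i ∧ dx_i = 0. For each pair (i, j) with i < j, the coefficient of dx_i ∧ dx_j in alpha ∧ beta is (alpha_i * beta_j - alpha_j * beta_i). Collecting: alpha ∧ beta = (-1) dx ∧ dy.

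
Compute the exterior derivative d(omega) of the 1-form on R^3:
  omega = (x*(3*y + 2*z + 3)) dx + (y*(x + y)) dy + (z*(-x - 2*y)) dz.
d(omega) = (-3*x + y) dx ∧ dy + (-2*x - z) dx ∧ dz + (-2*z) dy ∧ dz

For a 1-form omega = sum_i f_i dx_i, the exterior derivative is
  d(omega) = sum_{i < j} (∂f_j/∂x_i - ∂f_i/∂x_j) dx_i ∧ dx_j.
  coefficient of dx ∧ dy: ∂f_2/∂x - ∂f_1/∂y = ∂(y*(x + y))/∂x - ∂(x*(3*y + 2*z + 3))/∂y = -3*x + y
  coefficient of dx ∧ dz: ∂f_3/∂x - ∂f_1/∂z = ∂(z*(-x - 2*y))/∂x - ∂(x*(3*y + 2*z + 3))/∂z = -2*x - z
  coefficient of dy ∧ dz: ∂f_3/∂y - ∂f_2/∂z = ∂(z*(-x - 2*y))/∂y - ∂(y*(x + y))/∂z = -2*z
Assembling: d(omega) = (-3*x + y) dx ∧ dy + (-2*x - z) dx ∧ dz + (-2*z) dy ∧ dz.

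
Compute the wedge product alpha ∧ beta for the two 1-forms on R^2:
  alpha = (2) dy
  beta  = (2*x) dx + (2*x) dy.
alpha ∧ beta = (-4*x) dx ∧ dy

Distribute the wedge, using dx_i ∧ dx_j = -dx_j ∧ dx_i and dx_i ∧ dx_i = 0. For each pair (i, j) with i < j, the coefficient of dx_i ∧ dx_j in alpha ∧ beta is (alpha_i * beta_j - alpha_j * beta_i). Collecting: alpha ∧ beta = (-4*x) dx ∧ dy.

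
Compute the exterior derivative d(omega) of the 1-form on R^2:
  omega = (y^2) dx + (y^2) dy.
d(omega) = (-2*y) dx ∧ dy

For a 1-form omega = sum_i f_i dx_i, the exterior derivative is
  d(omega) = sum_{i < j} (∂f_j/∂x_i - ∂f_i/∂x_j) dx_i ∧ dx_j.
  coefficient of dx ∧ dy: ∂f_2/∂x - ∂f_1/∂y = ∂(y^2)/∂x - ∂(y^2)/∂y = -2*y
Assembling: d(omega) = (-2*y) dx ∧ dy.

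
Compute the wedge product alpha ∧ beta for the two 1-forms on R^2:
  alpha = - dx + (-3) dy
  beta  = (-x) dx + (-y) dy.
alpha ∧ beta = (-3*x + y) dx ∧ dy

Distribute the wedge, using dx_i ∧ dx_j = -dx_j ∧ dx_i and dx_i ∧ dx_i = 0. For each pair (i, j) with i < j, the coefficient of dx_i ∧ dx_j in alpha ∧ beta is (alpha_i * beta_j - alpha_j * beta_i). Collecting: alpha ∧ beta = (-3*x + y) dx ∧ dy.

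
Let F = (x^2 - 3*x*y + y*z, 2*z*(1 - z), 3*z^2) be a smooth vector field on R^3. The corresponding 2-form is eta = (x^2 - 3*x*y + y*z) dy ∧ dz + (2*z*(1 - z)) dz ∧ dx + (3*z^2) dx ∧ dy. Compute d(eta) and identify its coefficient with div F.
d(eta) = (2*x - 3*y + 6*z) dx ∧ dy ∧ dz; div F = 2*x - 3*y + 6*z

For a 2-form in R^3 of the form above, applying d gives a 3-form with coefficient ∂P/∂x + ∂Q/∂y + ∂R/∂z:
  ∂P/∂x = 2*x - 3*y
  ∂Q/∂y = 0
  ∂R/∂z = 6*z
Sum = 2*x - 3*y + 6*z, which is exactly div F.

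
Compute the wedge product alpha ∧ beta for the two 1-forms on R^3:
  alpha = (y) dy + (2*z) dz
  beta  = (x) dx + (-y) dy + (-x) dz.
alpha ∧ beta = (-x*y) dx ∧ dy + (y*(-x + 2*z)) dy ∧ dz + (-2*x*z) dx ∧ dz

Distribute the wedge, using dx_i ∧ dx_j = -dx_j ∧ dx_i and dx_i ∧ dx_i = 0. For each pair (i, j) with i < j, the coefficient of dx_i ∧ dx_j in alpha ∧ beta is (alpha_i * beta_j - alpha_j * beta_i). Collecting: alpha ∧ beta = (-x*y) dx ∧ dy + (y*(-x + 2*z)) dy ∧ dz + (-2*x*z) dx ∧ dz.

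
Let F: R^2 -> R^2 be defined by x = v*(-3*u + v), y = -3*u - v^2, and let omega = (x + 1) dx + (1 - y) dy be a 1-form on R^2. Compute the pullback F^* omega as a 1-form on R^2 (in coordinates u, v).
F^* omega = (9*u*v^2 - 9*u - 3*v^3 - 3*v^2 - 3*v - 3) du + (3*u*(3*u*v - 3*v^2 - 2*v - 1)) dv

Using F^*(f dg) = (f ∘ F) d(g ∘ F), substitute each coordinate x_i by F_i(u, v) in f_i, and replace dx_i by d F_i = (∂F_i/∂u) du + (∂F_i/∂v) dv.
  For the x component: f_1(F) = -3*u*v + v^2 + 1; d F_1 = (-3*v) du + (-3*u + 2*v) dv
  For the y component: f_2(F) = 3*u + v^2 + 1; d F_2 = (-3) du + (-2*v) dv
Combining and collecting du, dv coefficients:
  coeff of du: 9*u*v^2 - 9*u - 3*v^3 - 3*v^2 - 3*v - 3
  coeff of dv: 3*u*(3*u*v - 3*v^2 - 2*v - 1)
F^* omega = (9*u*v^2 - 9*u - 3*v^3 - 3*v^2 - 3*v - 3) du + (3*u*(3*u*v - 3*v^2 - 2*v - 1)) dv.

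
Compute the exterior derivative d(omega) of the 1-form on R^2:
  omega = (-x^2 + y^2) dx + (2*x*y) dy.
d(omega) = 0

For a 1-form omega = sum_i f_i dx_i, the exterior derivative is
  d(omega) = sum_{i < j} (∂f_j/∂x_i - ∂f_i/∂x_j) dx_i ∧ dx_j.

Assembling: d(omega) = 0.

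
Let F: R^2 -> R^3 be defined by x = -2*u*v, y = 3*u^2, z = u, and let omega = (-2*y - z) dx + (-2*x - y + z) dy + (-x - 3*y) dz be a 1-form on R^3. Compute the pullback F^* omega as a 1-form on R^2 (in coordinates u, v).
F^* omega = (u*(-18*u^2 + 36*u*v - 3*u + 4*v)) du + (u^2*(12*u + 2)) dv

Using F^*(f dg) = (f ∘ F) d(g ∘ F), substitute each coordinate x_i by F_i(u, v) in f_i, and replace dx_i by d F_i = (∂F_i/∂u) du + (∂F_i/∂v) dv.
  For the x component: f_1(F) = u*(-6*u - 1); d F_1 = (-2*v) du + (-2*u) dv
  For the y component: f_2(F) = u*(-3*u + 4*v + 1); d F_2 = (6*u) du + (0) dv
  For the z component: f_3(F) = u*(-9*u + 2*v); d F_3 = (1) du + (0) dv
Combining and collecting du, dv coefficients:
  coeff of du: u*(-18*u^2 + 36*u*v - 3*u + 4*v)
  coeff of dv: u^2*(12*u + 2)
F^* omega = (u*(-18*u^2 + 36*u*v - 3*u + 4*v)) du + (u^2*(12*u + 2)) dv.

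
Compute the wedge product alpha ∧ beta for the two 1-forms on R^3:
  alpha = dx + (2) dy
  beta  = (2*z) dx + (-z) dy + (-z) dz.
alpha ∧ beta = (-5*z) dx ∧ dy + (-z) dx ∧ dz + (-2*z) dy ∧ dz

Distribute the wedge, using dx_i ∧ dx_j = -dx_j ∧ dx_i and dx_i ∧ dx_i = 0. For each pair (i, j) with i < j, the coefficient of dx_i ∧ dx_j in alpha ∧ beta is (alpha_i * beta_j - alpha_j * beta_i). Collecting: alpha ∧ beta = (-5*z) dx ∧ dy + (-z) dx ∧ dz + (-2*z) dy ∧ dz.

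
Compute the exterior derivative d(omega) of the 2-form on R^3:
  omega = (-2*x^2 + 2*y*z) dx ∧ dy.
d(omega) = (2*y) dx ∧ dy ∧ dz

For a 2-form omega = sum_{i<j} g_{ij} dx_i ∧ dx_j, the exterior derivative is
  d(omega) = sum_{i<j} d(g_{ij}) ∧ dx_i ∧ dx_j = sum_{i<j, k} (∂g_{ij}/∂x_k) dx_k ∧ dx_i ∧ dx_j.
Expand each term, using dx_k ∧ dx_i ∧ dx_j = sgn(permutation) dx_{(a)} ∧ dx_{(b)} ∧ dx_{(c)} with (a < b < c) sorted:
  d(-2*x^2 + 2*y*z) includes (∂/∂z)(-2*x^2 + 2*y*z) dz = (2*y) dz, which multiplied by dx ∧ dy gives (2*y) dx ∧ dy ∧ dz
Collecting like 3-forms: d(omega) = (2*y) dx ∧ dy ∧ dz.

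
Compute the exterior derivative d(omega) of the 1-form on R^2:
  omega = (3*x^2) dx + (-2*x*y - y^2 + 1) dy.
d(omega) = (-2*y) dx ∧ dy

For a 1-form omega = sum_i f_i dx_i, the exterior derivative is
  d(omega) = sum_{i < j} (∂f_j/∂x_i - ∂f_i/∂x_j) dx_i ∧ dx_j.
  coefficient of dx ∧ dy: ∂f_2/∂x - ∂f_1/∂y = ∂(-2*x*y - y^2 + 1)/∂x - ∂(3*x^2)/∂y = -2*y
Assembling: d(omega) = (-2*y) dx ∧ dy.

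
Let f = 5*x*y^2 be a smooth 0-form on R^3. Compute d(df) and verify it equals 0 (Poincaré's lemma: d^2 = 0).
d(df) = 0

Step 1: df = sum_i (∂f/∂x_i) dx_i = (5*y^2) dx + (10*x*y) dy + (0) dz.
Step 2: Apply d again. Using the 1-form formula, the coefficient of dx ∧ dy in d(df) is ∂^2 f/∂x ∂y - ∂^2 f/∂y ∂x = (10*y) - (10*y) = 0 (equality of mixed partials for smooth f).
Similarly for dx ∧ dz and dy ∧ dz — all coefficients vanish. So d(df) = 0.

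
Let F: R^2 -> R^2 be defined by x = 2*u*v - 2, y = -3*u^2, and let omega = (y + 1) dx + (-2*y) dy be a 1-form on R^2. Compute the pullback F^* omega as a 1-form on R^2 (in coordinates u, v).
F^* omega = (-36*u^3 - 6*u^2*v + 2*v) du + (-6*u^3 + 2*u) dv

Using F^*(f dg) = (f ∘ F) d(g ∘ F), substitute each coordinate x_i by F_i(u, v) in f_i, and replace dx_i by d F_i = (∂F_i/∂u) du + (∂F_i/∂v) dv.
  For the x component: f_1(F) = 1 - 3*u^2; d F_1 = (2*v) du + (2*u) dv
  For the y component: f_2(F) = 6*u^2; d F_2 = (-6*u) du + (0) dv
Combining and collecting du, dv coefficients:
  coeff of du: -36*u^3 - 6*u^2*v + 2*v
  coeff of dv: -6*u^3 + 2*u
F^* omega = (-36*u^3 - 6*u^2*v + 2*v) du + (-6*u^3 + 2*u) dv.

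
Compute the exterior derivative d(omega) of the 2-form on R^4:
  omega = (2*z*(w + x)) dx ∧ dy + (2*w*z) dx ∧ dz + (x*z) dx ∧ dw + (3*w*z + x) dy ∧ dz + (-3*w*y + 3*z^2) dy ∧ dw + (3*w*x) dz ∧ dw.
d(omega) = (2*w + 2*x + 1) dx ∧ dy ∧ dz + (2*z) dx ∧ dy ∧ dw + (3*w - x + 2*z) dx ∧ dz ∧ dw + (-3*z) dy ∧ dz ∧ dw

For a 2-form omega = sum_{i<j} g_{ij} dx_i ∧ dx_j, the exterior derivative is
  d(omega) = sum_{i<j} d(g_{ij}) ∧ dx_i ∧ dx_j = sum_{i<j, k} (∂g_{ij}/∂x_k) dx_k ∧ dx_i ∧ dx_j.
Expand each term, using dx_k ∧ dx_i ∧ dx_j = sgn(permutation) dx_{(a)} ∧ dx_{(b)} ∧ dx_{(c)} with (a < b < c) sorted:
  d(2*z*(w + x)) includes (∂/∂z)(2*z*(w + x)) dz = (2*w + 2*x) dz, which multiplied by dx ∧ dy gives (2*w + 2*x) dx ∧ dy ∧ dz
  d(2*z*(w + x)) includes (∂/∂w)(2*z*(w + x)) dw = (2*z) dw, which multiplied by dx ∧ dy gives (2*z) dx ∧ dy ∧ dw
  d(2*w*z) includes (∂/∂w)(2*w*z) dw = (2*z) dw, which multiplied by dx ∧ dz gives (2*z) dx ∧ dz ∧ dw
  d(x*z) includes (∂/∂z)(x*z) dz = (x) dz, which multiplied by dx ∧ dw gives (-x) dx ∧ dz ∧ dw
  d(3*w*z + x) includes (∂/∂x)(3*w*z + x) dx = (1) dx, which multiplied by dy ∧ dz gives (1) dx ∧ dy ∧ dz
  d(3*w*z + x) includes (∂/∂w)(3*w*z + x) dw = (3*z) dw, which multiplied by dy ∧ dz gives (3*z) dy ∧ dz ∧ dw
  d(-3*w*y + 3*z^2) includes (∂/∂z)(-3*w*y + 3*z^2) dz = (6*z) dz, which multiplied by dy ∧ dw gives (-6*z) dy ∧ dz ∧ dw
  d(3*w*x) includes (∂/∂x)(3*w*x) dx = (3*w) dx, which multiplied by dz ∧ dw gives (3*w) dx ∧ dz ∧ dw
Collecting like 3-forms: d(omega) = (2*w + 2*x + 1) dx ∧ dy ∧ dz + (2*z) dx ∧ dy ∧ dw + (3*w - x + 2*z) dx ∧ dz ∧ dw + (-3*z) dy ∧ dz ∧ dw.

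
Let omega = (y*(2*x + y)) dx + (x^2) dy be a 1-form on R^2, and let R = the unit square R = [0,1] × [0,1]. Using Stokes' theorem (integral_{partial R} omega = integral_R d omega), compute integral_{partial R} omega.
integral_(partial R) omega = -1

Stokes: integral_partial_R omega = integral_R d omega with d omega = (∂Q/∂x - ∂P/∂y) dx ∧ dy.
  ∂Q/∂x = 2*x
  ∂P/∂y = 2*x + 2*y
  integrand = ∂Q/∂x - ∂P/∂y = -2*y.
Integrating over R: integral_0^1 integral_0^1 (-2*y) dx dy = -1.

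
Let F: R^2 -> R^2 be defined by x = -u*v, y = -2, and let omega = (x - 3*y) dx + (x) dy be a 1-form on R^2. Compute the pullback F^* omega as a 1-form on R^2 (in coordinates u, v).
F^* omega = (v*(u*v - 6)) du + (u*(u*v - 6)) dv

Using F^*(f dg) = (f ∘ F) d(g ∘ F), substitute each coordinate x_i by F_i(u, v) in f_i, and replace dx_i by d F_i = (∂F_i/∂u) du + (∂F_i/∂v) dv.
  For the x component: f_1(F) = -u*v + 6; d F_1 = (-v) du + (-u) dv
  For the y component: f_2(F) = -u*v; d F_2 = (0) du + (0) dv
Combining and collecting du, dv coefficients:
  coeff of du: v*(u*v - 6)
  coeff of dv: u*(u*v - 6)
F^* omega = (v*(u*v - 6)) du + (u*(u*v - 6)) dv.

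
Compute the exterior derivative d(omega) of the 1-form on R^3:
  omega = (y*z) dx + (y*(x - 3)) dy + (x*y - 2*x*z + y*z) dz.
d(omega) = (y - z) dx ∧ dy + (-2*z) dx ∧ dz + (x + z) dy ∧ dz

For a 1-form omega = sum_i f_i dx_i, the exterior derivative is
  d(omega) = sum_{i < j} (∂f_j/∂x_i - ∂f_i/∂x_j) dx_i ∧ dx_j.
  coefficient of dx ∧ dy: ∂f_2/∂x - ∂f_1/∂y = ∂(y*(x - 3))/∂x - ∂(y*z)/∂y = y - z
  coefficient of dx ∧ dz: ∂f_3/∂x - ∂f_1/∂z = ∂(x*y - 2*x*z + y*z)/∂x - ∂(y*z)/∂z = -2*z
  coefficient of dy ∧ dz: ∂f_3/∂y - ∂f_2/∂z = ∂(x*y - 2*x*z + y*z)/∂y - ∂(y*(x - 3))/∂z = x + z
Assembling: d(omega) = (y - z) dx ∧ dy + (-2*z) dx ∧ dz + (x + z) dy ∧ dz.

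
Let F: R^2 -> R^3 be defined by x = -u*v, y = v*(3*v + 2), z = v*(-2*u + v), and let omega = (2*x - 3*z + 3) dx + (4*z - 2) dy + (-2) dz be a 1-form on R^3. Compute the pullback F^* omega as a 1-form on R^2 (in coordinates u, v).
F^* omega = (v*(-4*u*v + 3*v^2 + 1)) du + (-4*u^2*v - 45*u*v^2 - 16*u*v + u + 24*v^3 + 8*v^2 - 16*v - 4) dv

Using F^*(f dg) = (f ∘ F) d(g ∘ F), substitute each coordinate x_i by F_i(u, v) in f_i, and replace dx_i by d F_i = (∂F_i/∂u) du + (∂F_i/∂v) dv.
  For the x component: f_1(F) = 4*u*v - 3*v^2 + 3; d F_1 = (-v) du + (-u) dv
  For the y component: f_2(F) = -8*u*v + 4*v^2 - 2; d F_2 = (0) du + (6*v + 2) dv
  For the z component: f_3(F) = -2; d F_3 = (-2*v) du + (-2*u + 2*v) dv
Combining and collecting du, dv coefficients:
  coeff of du: v*(-4*u*v + 3*v^2 + 1)
  coeff of dv: -4*u^2*v - 45*u*v^2 - 16*u*v + u + 24*v^3 + 8*v^2 - 16*v - 4
F^* omega = (v*(-4*u*v + 3*v^2 + 1)) du + (-4*u^2*v - 45*u*v^2 - 16*u*v + u + 24*v^3 + 8*v^2 - 16*v - 4) dv.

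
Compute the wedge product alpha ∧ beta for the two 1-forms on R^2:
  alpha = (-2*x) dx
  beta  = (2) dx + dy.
alpha ∧ beta = (-2*x) dx ∧ dy

Distribute the wedge, using dx_i ∧ dx_j = -dx_j ∧ dx_i and dx_i ∧ dx_i = 0. For each pair (i, j) with i < j, the coefficient of dx_i ∧ dx_j in alpha ∧ beta is (alpha_i * beta_j - alpha_j * beta_i). Collecting: alpha ∧ beta = (-2*x) dx ∧ dy.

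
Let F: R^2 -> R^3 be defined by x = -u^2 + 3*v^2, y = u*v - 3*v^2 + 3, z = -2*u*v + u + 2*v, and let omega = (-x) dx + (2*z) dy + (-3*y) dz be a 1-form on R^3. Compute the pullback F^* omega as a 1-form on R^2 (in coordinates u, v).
F^* omega = (-2*u^3 + 8*u*v^2 - u*v - 18*v^3 + 13*v^2 + 18*v - 9) du + (8*u^2*v + 2*u^2 + 6*u*v^2 - 14*u*v + 18*u - 18*v^3 - 6*v^2 - 18) dv

Using F^*(f dg) = (f ∘ F) d(g ∘ F), substitute each coordinate x_i by F_i(u, v) in f_i, and replace dx_i by d F_i = (∂F_i/∂u) du + (∂F_i/∂v) dv.
  For the x component: f_1(F) = u^2 - 3*v^2; d F_1 = (-2*u) du + (6*v) dv
  For the y component: f_2(F) = -4*u*v + 2*u + 4*v; d F_2 = (v) du + (u - 6*v) dv
  For the z component: f_3(F) = -3*u*v + 9*v^2 - 9; d F_3 = (1 - 2*v) du + (2 - 2*u) dv
Combining and collecting du, dv coefficients:
  coeff of du: -2*u^3 + 8*u*v^2 - u*v - 18*v^3 + 13*v^2 + 18*v - 9
  coeff of dv: 8*u^2*v + 2*u^2 + 6*u*v^2 - 14*u*v + 18*u - 18*v^3 - 6*v^2 - 18
F^* omega = (-2*u^3 + 8*u*v^2 - u*v - 18*v^3 + 13*v^2 + 18*v - 9) du + (8*u^2*v + 2*u^2 + 6*u*v^2 - 14*u*v + 18*u - 18*v^3 - 6*v^2 - 18) dv.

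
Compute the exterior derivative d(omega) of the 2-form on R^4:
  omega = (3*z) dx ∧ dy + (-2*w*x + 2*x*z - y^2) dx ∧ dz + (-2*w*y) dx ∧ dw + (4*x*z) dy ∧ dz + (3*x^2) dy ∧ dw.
d(omega) = (2*y + 4*z + 3) dx ∧ dy ∧ dz + (-2*x) dx ∧ dz ∧ dw + (2*w + 6*x) dx ∧ dy ∧ dw

For a 2-form omega = sum_{i<j} g_{ij} dx_i ∧ dx_j, the exterior derivative is
  d(omega) = sum_{i<j} d(g_{ij}) ∧ dx_i ∧ dx_j = sum_{i<j, k} (∂g_{ij}/∂x_k) dx_k ∧ dx_i ∧ dx_j.
Expand each term, using dx_k ∧ dx_i ∧ dx_j = sgn(permutation) dx_{(a)} ∧ dx_{(b)} ∧ dx_{(c)} with (a < b < c) sorted:
  d(3*z) includes (∂/∂z)(3*z) dz = (3) dz, which multiplied by dx ∧ dy gives (3) dx ∧ dy ∧ dz
  d(-2*w*x + 2*x*z - y^2) includes (∂/∂y)(-2*w*x + 2*x*z - y^2) dy = (-2*y) dy, which multiplied by dx ∧ dz gives (2*y) dx ∧ dy ∧ dz
  d(-2*w*x + 2*x*z - y^2) includes (∂/∂w)(-2*w*x + 2*x*z - y^2) dw = (-2*x) dw, which multiplied by dx ∧ dz gives (-2*x) dx ∧ dz ∧ dw
  d(-2*w*y) includes (∂/∂y)(-2*w*y) dy = (-2*w) dy, which multiplied by dx ∧ dw gives (2*w) dx ∧ dy ∧ dw
  d(4*x*z) includes (∂/∂x)(4*x*z) dx = (4*z) dx, which multiplied by dy ∧ dz gives (4*z) dx ∧ dy ∧ dz
  d(3*x^2) includes (∂/∂x)(3*x^2) dx = (6*x) dx, which multiplied by dy ∧ dw gives (6*x) dx ∧ dy ∧ dw
Collecting like 3-forms: d(omega) = (2*y + 4*z + 3) dx ∧ dy ∧ dz + (-2*x) dx ∧ dz ∧ dw + (2*w + 6*x) dx ∧ dy ∧ dw.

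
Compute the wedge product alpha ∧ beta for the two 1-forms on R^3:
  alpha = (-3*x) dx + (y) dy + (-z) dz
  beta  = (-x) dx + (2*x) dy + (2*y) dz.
alpha ∧ beta = (x*(-6*x + y)) dx ∧ dy + (-x*(6*y + z)) dx ∧ dz + (2*x*z + 2*y^2) dy ∧ dz

Distribute the wedge, using dx_i ∧ dx_j = -dx_j ∧ dx_i and dx_i ∧ dx_i = 0. For each pair (i, j) with i < j, the coefficient of dx_i ∧ dx_j in alpha ∧ beta is (alpha_i * beta_j - alpha_j * beta_i). Collecting: alpha ∧ beta = (x*(-6*x + y)) dx ∧ dy + (-x*(6*y + z)) dx ∧ dz + (2*x*z + 2*y^2) dy ∧ dz.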